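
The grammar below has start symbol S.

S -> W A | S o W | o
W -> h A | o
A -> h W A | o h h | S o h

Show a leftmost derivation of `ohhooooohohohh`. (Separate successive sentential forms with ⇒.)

S ⇒ WA ⇒ oA ⇒ ohWA ⇒ ohhAA ⇒ ohhSohA ⇒ ohhWAohA ⇒ ohhoAohA ⇒ ohhoSohohA ⇒ ohhoSoWohohA ⇒ ohhoooWohohA ⇒ ohhooooohohA ⇒ ohhooooohohohh

S ⇒ WA   [S -> W A]
WA ⇒ oA   [W -> o]
oA ⇒ ohWA   [A -> h W A]
ohWA ⇒ ohhAA   [W -> h A]
ohhAA ⇒ ohhSohA   [A -> S o h]
ohhSohA ⇒ ohhWAohA   [S -> W A]
ohhWAohA ⇒ ohhoAohA   [W -> o]
ohhoAohA ⇒ ohhoSohohA   [A -> S o h]
ohhoSohohA ⇒ ohhoSoWohohA   [S -> S o W]
ohhoSoWohohA ⇒ ohhoooWohohA   [S -> o]
ohhoooWohohA ⇒ ohhooooohohA   [W -> o]
ohhooooohohA ⇒ ohhooooohohohh   [A -> o h h]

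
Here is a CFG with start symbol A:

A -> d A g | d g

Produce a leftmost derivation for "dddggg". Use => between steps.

A => dAg   [A -> d A g]
dAg => ddAgg   [A -> d A g]
ddAgg => dddggg   [A -> d g]

A => dAg => ddAgg => dddggg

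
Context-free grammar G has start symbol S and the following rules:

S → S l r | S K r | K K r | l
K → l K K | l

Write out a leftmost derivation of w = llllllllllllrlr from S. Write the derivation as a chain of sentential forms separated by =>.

S=>Slr=>SKrlr=>lKrlr=>llKKrlr=>lllKrlr=>llllKKrlr=>lllllKrlr=>llllllKKrlr=>lllllllKKKrlr=>llllllllKKrlr=>lllllllllKKKrlr=>llllllllllKKrlr=>lllllllllllKrlr=>llllllllllllrlr

S => Slr   [S → S l r]
Slr => SKrlr   [S → S K r]
SKrlr => lKrlr   [S → l]
lKrlr => llKKrlr   [K → l K K]
llKKrlr => lllKrlr   [K → l]
lllKrlr => llllKKrlr   [K → l K K]
llllKKrlr => lllllKrlr   [K → l]
lllllKrlr => llllllKKrlr   [K → l K K]
llllllKKrlr => lllllllKKKrlr   [K → l K K]
lllllllKKKrlr => llllllllKKrlr   [K → l]
llllllllKKrlr => lllllllllKKKrlr   [K → l K K]
lllllllllKKKrlr => llllllllllKKrlr   [K → l]
llllllllllKKrlr => lllllllllllKrlr   [K → l]
lllllllllllKrlr => llllllllllllrlr   [K → l]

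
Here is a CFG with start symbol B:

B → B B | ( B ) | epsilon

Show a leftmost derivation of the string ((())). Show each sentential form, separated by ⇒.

B ⇒ (B) ⇒ (BB) ⇒ (BBB) ⇒ (BBBB) ⇒ ((B)BBB) ⇒ (((B))BBB) ⇒ ((())BBB) ⇒ ((())BB) ⇒ ((())B) ⇒ ((()))

B ⇒ (B)   [B → ( B )]
(B) ⇒ (BB)   [B → B B]
(BB) ⇒ (BBB)   [B → B B]
(BBB) ⇒ (BBBB)   [B → B B]
(BBBB) ⇒ ((B)BBB)   [B → ( B )]
((B)BBB) ⇒ (((B))BBB)   [B → ( B )]
(((B))BBB) ⇒ ((())BBB)   [B → epsilon]
((())BBB) ⇒ ((())BB)   [B → epsilon]
((())BB) ⇒ ((())B)   [B → epsilon]
((())B) ⇒ ((()))   [B → epsilon]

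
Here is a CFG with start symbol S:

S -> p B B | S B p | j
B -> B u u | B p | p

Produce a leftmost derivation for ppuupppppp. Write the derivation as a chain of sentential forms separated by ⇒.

S ⇒ pBB   [S -> p B B]
pBB ⇒ pBpB   [B -> B p]
pBpB ⇒ pBuupB   [B -> B u u]
pBuupB ⇒ ppuupB   [B -> p]
ppuupB ⇒ ppuupBp   [B -> B p]
ppuupBp ⇒ ppuupBpp   [B -> B p]
ppuupBpp ⇒ ppuupBppp   [B -> B p]
ppuupBppp ⇒ ppuupBpppp   [B -> B p]
ppuupBpppp ⇒ ppuupppppp   [B -> p]

S ⇒ pBB ⇒ pBpB ⇒ pBuupB ⇒ ppuupB ⇒ ppuupBp ⇒ ppuupBpp ⇒ ppuupBppp ⇒ ppuupBpppp ⇒ ppuupppppp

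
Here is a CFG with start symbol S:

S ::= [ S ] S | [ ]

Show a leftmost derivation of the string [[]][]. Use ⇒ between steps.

S ⇒ [S]S ⇒ [[]]S ⇒ [[]][]

S ⇒ [S]S   [S ::= [ S ] S]
[S]S ⇒ [[]]S   [S ::= [ ]]
[[]]S ⇒ [[]][]   [S ::= [ ]]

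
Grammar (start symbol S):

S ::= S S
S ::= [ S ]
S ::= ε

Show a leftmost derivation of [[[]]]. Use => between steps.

S => SS => SSS => SSSS => [S]SSS => [[S]]SSS => [[SS]]SSS => [[SSS]]SSS => [[[S]SS]]SSS => [[[]SS]]SSS => [[[]S]]SSS => [[[]]]SSS => [[[]]]SS => [[[]]]S => [[[]]]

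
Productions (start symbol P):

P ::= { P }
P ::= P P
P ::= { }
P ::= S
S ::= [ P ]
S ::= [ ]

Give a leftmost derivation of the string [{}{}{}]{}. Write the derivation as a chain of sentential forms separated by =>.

P => PP   [P ::= P P]
PP => SP   [P ::= S]
SP => [P]P   [S ::= [ P ]]
[P]P => [PP]P   [P ::= P P]
[PP]P => [PPP]P   [P ::= P P]
[PPP]P => [{}PP]P   [P ::= { }]
[{}PP]P => [{}{}P]P   [P ::= { }]
[{}{}P]P => [{}{}{}]P   [P ::= { }]
[{}{}{}]P => [{}{}{}]{}   [P ::= { }]

P=>PP=>SP=>[P]P=>[PP]P=>[PPP]P=>[{}PP]P=>[{}{}P]P=>[{}{}{}]P=>[{}{}{}]{}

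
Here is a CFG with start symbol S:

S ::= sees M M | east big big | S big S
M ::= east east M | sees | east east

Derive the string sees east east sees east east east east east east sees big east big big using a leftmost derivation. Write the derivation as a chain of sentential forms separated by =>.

S => S big S => sees M M big S => sees east east M M big S => sees east east sees M big S => sees east east sees east east M big S => sees east east sees east east east east M big S => sees east east sees east east east east east east M big S => sees east east sees east east east east east east sees big S => sees east east sees east east east east east east sees big east big big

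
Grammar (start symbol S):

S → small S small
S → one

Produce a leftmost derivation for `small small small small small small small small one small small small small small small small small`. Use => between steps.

S => small S small => small small S small small => small small small S small small small => small small small small S small small small small => small small small small small S small small small small small => small small small small small small S small small small small small small => small small small small small small small S small small small small small small small => small small small small small small small small S small small small small small small small small => small small small small small small small small one small small small small small small small small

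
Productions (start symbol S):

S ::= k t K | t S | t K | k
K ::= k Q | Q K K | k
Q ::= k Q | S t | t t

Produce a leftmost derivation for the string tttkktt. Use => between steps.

S => tS   [S ::= t S]
tS => ttS   [S ::= t S]
ttS => tttK   [S ::= t K]
tttK => tttkQ   [K ::= k Q]
tttkQ => tttkkQ   [Q ::= k Q]
tttkkQ => tttkktt   [Q ::= t t]

S => tS => ttS => tttK => tttkQ => tttkkQ => tttkktt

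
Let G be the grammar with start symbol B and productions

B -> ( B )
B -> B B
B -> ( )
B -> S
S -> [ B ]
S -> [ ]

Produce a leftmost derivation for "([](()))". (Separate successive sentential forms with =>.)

B => (B) => (BB) => (SB) => ([]B) => ([](B)) => ([](()))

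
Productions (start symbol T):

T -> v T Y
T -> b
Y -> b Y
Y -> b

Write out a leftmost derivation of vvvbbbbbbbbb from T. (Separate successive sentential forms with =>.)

T=>vTY=>vvTYY=>vvvTYYY=>vvvbYYY=>vvvbbYYY=>vvvbbbYYY=>vvvbbbbYYY=>vvvbbbbbYYY=>vvvbbbbbbYY=>vvvbbbbbbbY=>vvvbbbbbbbbY=>vvvbbbbbbbbb

T => vTY   [T -> v T Y]
vTY => vvTYY   [T -> v T Y]
vvTYY => vvvTYYY   [T -> v T Y]
vvvTYYY => vvvbYYY   [T -> b]
vvvbYYY => vvvbbYYY   [Y -> b Y]
vvvbbYYY => vvvbbbYYY   [Y -> b Y]
vvvbbbYYY => vvvbbbbYYY   [Y -> b Y]
vvvbbbbYYY => vvvbbbbbYYY   [Y -> b Y]
vvvbbbbbYYY => vvvbbbbbbYY   [Y -> b]
vvvbbbbbbYY => vvvbbbbbbbY   [Y -> b]
vvvbbbbbbbY => vvvbbbbbbbbY   [Y -> b Y]
vvvbbbbbbbbY => vvvbbbbbbbbb   [Y -> b]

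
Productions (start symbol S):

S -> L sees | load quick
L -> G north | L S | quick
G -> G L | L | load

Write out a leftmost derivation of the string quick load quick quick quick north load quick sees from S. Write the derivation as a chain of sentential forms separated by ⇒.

S ⇒ L sees   [S -> L sees]
L sees ⇒ L S sees   [L -> L S]
L S sees ⇒ G north S sees   [L -> G north]
G north S sees ⇒ G L north S sees   [G -> G L]
G L north S sees ⇒ G L L north S sees   [G -> G L]
G L L north S sees ⇒ L L L north S sees   [G -> L]
L L L north S sees ⇒ L S L L north S sees   [L -> L S]
L S L L north S sees ⇒ quick S L L north S sees   [L -> quick]
quick S L L north S sees ⇒ quick load quick L L north S sees   [S -> load quick]
quick load quick L L north S sees ⇒ quick load quick quick L north S sees   [L -> quick]
quick load quick quick L north S sees ⇒ quick load quick quick quick north S sees   [L -> quick]
quick load quick quick quick north S sees ⇒ quick load quick quick quick north load quick sees   [S -> load quick]

S ⇒ L sees ⇒ L S sees ⇒ G north S sees ⇒ G L north S sees ⇒ G L L north S sees ⇒ L L L north S sees ⇒ L S L L north S sees ⇒ quick S L L north S sees ⇒ quick load quick L L north S sees ⇒ quick load quick quick L north S sees ⇒ quick load quick quick quick north S sees ⇒ quick load quick quick quick north load quick sees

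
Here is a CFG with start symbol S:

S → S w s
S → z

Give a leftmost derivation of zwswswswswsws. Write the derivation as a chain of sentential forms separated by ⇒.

S⇒Sws⇒Swsws⇒Swswsws⇒Swswswsws⇒Swswswswsws⇒Swswswswswsws⇒zwswswswswsws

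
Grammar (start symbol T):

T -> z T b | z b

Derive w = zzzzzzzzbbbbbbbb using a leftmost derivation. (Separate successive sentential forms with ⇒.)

T ⇒ zTb   [T -> z T b]
zTb ⇒ zzTbb   [T -> z T b]
zzTbb ⇒ zzzTbbb   [T -> z T b]
zzzTbbb ⇒ zzzzTbbbb   [T -> z T b]
zzzzTbbbb ⇒ zzzzzTbbbbb   [T -> z T b]
zzzzzTbbbbb ⇒ zzzzzzTbbbbbb   [T -> z T b]
zzzzzzTbbbbbb ⇒ zzzzzzzTbbbbbbb   [T -> z T b]
zzzzzzzTbbbbbbb ⇒ zzzzzzzzbbbbbbbb   [T -> z b]

T⇒zTb⇒zzTbb⇒zzzTbbb⇒zzzzTbbbb⇒zzzzzTbbbbb⇒zzzzzzTbbbbbb⇒zzzzzzzTbbbbbbb⇒zzzzzzzzbbbbbbbb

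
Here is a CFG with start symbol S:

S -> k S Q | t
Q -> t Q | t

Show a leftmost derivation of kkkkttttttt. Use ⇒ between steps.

S ⇒ kSQ ⇒ kkSQQ ⇒ kkkSQQQ ⇒ kkkkSQQQQ ⇒ kkkktQQQQ ⇒ kkkkttQQQ ⇒ kkkktttQQ ⇒ kkkkttttQQ ⇒ kkkktttttQQ ⇒ kkkkttttttQ ⇒ kkkkttttttt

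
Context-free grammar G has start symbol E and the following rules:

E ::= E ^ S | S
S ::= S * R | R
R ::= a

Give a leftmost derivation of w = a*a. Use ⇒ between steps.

E ⇒ S   [E ::= S]
S ⇒ S*R   [S ::= S * R]
S*R ⇒ R*R   [S ::= R]
R*R ⇒ a*R   [R ::= a]
a*R ⇒ a*a   [R ::= a]

E ⇒ S ⇒ S*R ⇒ R*R ⇒ a*R ⇒ a*a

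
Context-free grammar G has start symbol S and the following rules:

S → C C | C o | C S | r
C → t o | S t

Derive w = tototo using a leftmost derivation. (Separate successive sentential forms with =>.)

S => Co => Sto => CCto => toCto => tototo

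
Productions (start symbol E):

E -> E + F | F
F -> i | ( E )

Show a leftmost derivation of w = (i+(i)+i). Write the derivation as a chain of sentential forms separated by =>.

E => F => (E) => (E+F) => (E+F+F) => (F+F+F) => (i+F+F) => (i+(E)+F) => (i+(F)+F) => (i+(i)+F) => (i+(i)+i)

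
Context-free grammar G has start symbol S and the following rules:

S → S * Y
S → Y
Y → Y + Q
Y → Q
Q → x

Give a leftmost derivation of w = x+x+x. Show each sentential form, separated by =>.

S => Y   [S → Y]
Y => Y+Q   [Y → Y + Q]
Y+Q => Y+Q+Q   [Y → Y + Q]
Y+Q+Q => Q+Q+Q   [Y → Q]
Q+Q+Q => x+Q+Q   [Q → x]
x+Q+Q => x+x+Q   [Q → x]
x+x+Q => x+x+x   [Q → x]

S=>Y=>Y+Q=>Y+Q+Q=>Q+Q+Q=>x+Q+Q=>x+x+Q=>x+x+x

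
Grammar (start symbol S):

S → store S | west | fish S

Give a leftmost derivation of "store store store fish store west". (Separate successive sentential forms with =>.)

S => store S => store store S => store store store S => store store store fish S => store store store fish store S => store store store fish store west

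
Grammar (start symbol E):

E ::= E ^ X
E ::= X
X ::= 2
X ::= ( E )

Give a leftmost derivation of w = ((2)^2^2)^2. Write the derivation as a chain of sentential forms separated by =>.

E => E^X   [E ::= E ^ X]
E^X => X^X   [E ::= X]
X^X => (E)^X   [X ::= ( E )]
(E)^X => (E^X)^X   [E ::= E ^ X]
(E^X)^X => (E^X^X)^X   [E ::= E ^ X]
(E^X^X)^X => (X^X^X)^X   [E ::= X]
(X^X^X)^X => ((E)^X^X)^X   [X ::= ( E )]
((E)^X^X)^X => ((X)^X^X)^X   [E ::= X]
((X)^X^X)^X => ((2)^X^X)^X   [X ::= 2]
((2)^X^X)^X => ((2)^2^X)^X   [X ::= 2]
((2)^2^X)^X => ((2)^2^2)^X   [X ::= 2]
((2)^2^2)^X => ((2)^2^2)^2   [X ::= 2]

E => E^X => X^X => (E)^X => (E^X)^X => (E^X^X)^X => (X^X^X)^X => ((E)^X^X)^X => ((X)^X^X)^X => ((2)^X^X)^X => ((2)^2^X)^X => ((2)^2^2)^X => ((2)^2^2)^2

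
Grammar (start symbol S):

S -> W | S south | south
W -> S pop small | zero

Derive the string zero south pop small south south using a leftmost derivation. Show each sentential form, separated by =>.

S => S south   [S -> S south]
S south => S south south   [S -> S south]
S south south => W south south   [S -> W]
W south south => S pop small south south   [W -> S pop small]
S pop small south south => S south pop small south south   [S -> S south]
S south pop small south south => W south pop small south south   [S -> W]
W south pop small south south => zero south pop small south south   [W -> zero]

S => S south => S south south => W south south => S pop small south south => S south pop small south south => W south pop small south south => zero south pop small south south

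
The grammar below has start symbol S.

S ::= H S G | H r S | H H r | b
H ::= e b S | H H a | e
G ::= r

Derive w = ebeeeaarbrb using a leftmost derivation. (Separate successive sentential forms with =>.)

S => HrS   [S ::= H r S]
HrS => ebSrS   [H ::= e b S]
ebSrS => ebHrSrS   [S ::= H r S]
ebHrSrS => ebHHarSrS   [H ::= H H a]
ebHHarSrS => ebeHarSrS   [H ::= e]
ebeHarSrS => ebeHHaarSrS   [H ::= H H a]
ebeHHaarSrS => ebeeHaarSrS   [H ::= e]
ebeeHaarSrS => ebeeeaarSrS   [H ::= e]
ebeeeaarSrS => ebeeeaarbrS   [S ::= b]
ebeeeaarbrS => ebeeeaarbrb   [S ::= b]

S=>HrS=>ebSrS=>ebHrSrS=>ebHHarSrS=>ebeHarSrS=>ebeHHaarSrS=>ebeeHaarSrS=>ebeeeaarSrS=>ebeeeaarbrS=>ebeeeaarbrb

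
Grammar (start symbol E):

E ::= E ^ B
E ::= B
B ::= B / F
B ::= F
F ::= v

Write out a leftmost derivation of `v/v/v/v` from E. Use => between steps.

E => B => B/F => B/F/F => B/F/F/F => F/F/F/F => v/F/F/F => v/v/F/F => v/v/v/F => v/v/v/v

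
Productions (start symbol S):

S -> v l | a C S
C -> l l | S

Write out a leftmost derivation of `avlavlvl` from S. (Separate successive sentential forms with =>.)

S => aCS => aSS => avlS => avlaCS => avlaSS => avlavlS => avlavlvl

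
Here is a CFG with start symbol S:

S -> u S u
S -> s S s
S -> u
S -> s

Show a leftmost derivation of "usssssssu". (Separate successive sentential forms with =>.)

S => uSu   [S -> u S u]
uSu => usSsu   [S -> s S s]
usSsu => ussSssu   [S -> s S s]
ussSssu => usssSsssu   [S -> s S s]
usssSsssu => usssssssu   [S -> s]

S => uSu => usSsu => ussSssu => usssSsssu => usssssssu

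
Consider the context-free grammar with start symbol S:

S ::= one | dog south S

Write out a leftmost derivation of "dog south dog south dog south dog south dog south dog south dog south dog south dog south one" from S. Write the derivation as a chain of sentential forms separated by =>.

S => dog south S => dog south dog south S => dog south dog south dog south S => dog south dog south dog south dog south S => dog south dog south dog south dog south dog south S => dog south dog south dog south dog south dog south dog south S => dog south dog south dog south dog south dog south dog south dog south S => dog south dog south dog south dog south dog south dog south dog south dog south S => dog south dog south dog south dog south dog south dog south dog south dog south dog south S => dog south dog south dog south dog south dog south dog south dog south dog south dog south one

S => dog south S   [S ::= dog south S]
dog south S => dog south dog south S   [S ::= dog south S]
dog south dog south S => dog south dog south dog south S   [S ::= dog south S]
dog south dog south dog south S => dog south dog south dog south dog south S   [S ::= dog south S]
dog south dog south dog south dog south S => dog south dog south dog south dog south dog south S   [S ::= dog south S]
dog south dog south dog south dog south dog south S => dog south dog south dog south dog south dog south dog south S   [S ::= dog south S]
dog south dog south dog south dog south dog south dog south S => dog south dog south dog south dog south dog south dog south dog south S   [S ::= dog south S]
dog south dog south dog south dog south dog south dog south dog south S => dog south dog south dog south dog south dog south dog south dog south dog south S   [S ::= dog south S]
dog south dog south dog south dog south dog south dog south dog south dog south S => dog south dog south dog south dog south dog south dog south dog south dog south dog south S   [S ::= dog south S]
dog south dog south dog south dog south dog south dog south dog south dog south dog south S => dog south dog south dog south dog south dog south dog south dog south dog south dog south one   [S ::= one]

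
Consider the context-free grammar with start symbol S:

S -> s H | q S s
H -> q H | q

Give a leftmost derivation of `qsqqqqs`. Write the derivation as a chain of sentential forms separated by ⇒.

S ⇒ qSs ⇒ qsHs ⇒ qsqHs ⇒ qsqqHs ⇒ qsqqqHs ⇒ qsqqqqs

S ⇒ qSs   [S -> q S s]
qSs ⇒ qsHs   [S -> s H]
qsHs ⇒ qsqHs   [H -> q H]
qsqHs ⇒ qsqqHs   [H -> q H]
qsqqHs ⇒ qsqqqHs   [H -> q H]
qsqqqHs ⇒ qsqqqqs   [H -> q]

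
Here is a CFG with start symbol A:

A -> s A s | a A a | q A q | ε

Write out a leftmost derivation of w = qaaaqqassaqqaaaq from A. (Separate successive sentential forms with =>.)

A => qAq   [A -> q A q]
qAq => qaAaq   [A -> a A a]
qaAaq => qaaAaaq   [A -> a A a]
qaaAaaq => qaaaAaaaq   [A -> a A a]
qaaaAaaaq => qaaaqAqaaaq   [A -> q A q]
qaaaqAqaaaq => qaaaqqAqqaaaq   [A -> q A q]
qaaaqqAqqaaaq => qaaaqqaAaqqaaaq   [A -> a A a]
qaaaqqaAaqqaaaq => qaaaqqasAsaqqaaaq   [A -> s A s]
qaaaqqasAsaqqaaaq => qaaaqqassaqqaaaq   [A -> ε]

A => qAq => qaAaq => qaaAaaq => qaaaAaaaq => qaaaqAqaaaq => qaaaqqAqqaaaq => qaaaqqaAaqqaaaq => qaaaqqasAsaqqaaaq => qaaaqqassaqqaaaq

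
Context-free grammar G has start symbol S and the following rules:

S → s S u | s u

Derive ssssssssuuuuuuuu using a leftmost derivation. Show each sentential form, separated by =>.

S=>sSu=>ssSuu=>sssSuuu=>ssssSuuuu=>sssssSuuuuu=>ssssssSuuuuuu=>sssssssSuuuuuuu=>ssssssssuuuuuuuu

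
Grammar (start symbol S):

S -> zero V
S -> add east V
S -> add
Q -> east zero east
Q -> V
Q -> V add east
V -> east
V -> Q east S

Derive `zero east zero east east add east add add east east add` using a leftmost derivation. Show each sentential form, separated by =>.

S => zero V => zero Q east S => zero V add east east S => zero Q east S add east east S => zero V east S add east east S => zero Q east S east S add east east S => zero east zero east east S east S add east east S => zero east zero east east add east S add east east S => zero east zero east east add east add add east east S => zero east zero east east add east add add east east add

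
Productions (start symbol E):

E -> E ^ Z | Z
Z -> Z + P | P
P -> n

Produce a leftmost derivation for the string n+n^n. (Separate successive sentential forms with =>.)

E => E^Z   [E -> E ^ Z]
E^Z => Z^Z   [E -> Z]
Z^Z => Z+P^Z   [Z -> Z + P]
Z+P^Z => P+P^Z   [Z -> P]
P+P^Z => n+P^Z   [P -> n]
n+P^Z => n+n^Z   [P -> n]
n+n^Z => n+n^P   [Z -> P]
n+n^P => n+n^n   [P -> n]

E => E^Z => Z^Z => Z+P^Z => P+P^Z => n+P^Z => n+n^Z => n+n^P => n+n^n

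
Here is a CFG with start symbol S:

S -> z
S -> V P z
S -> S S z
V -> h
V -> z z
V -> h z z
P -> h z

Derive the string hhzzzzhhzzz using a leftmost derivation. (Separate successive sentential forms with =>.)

S => SSz   [S -> S S z]
SSz => SSzSz   [S -> S S z]
SSzSz => VPzSzSz   [S -> V P z]
VPzSzSz => hPzSzSz   [V -> h]
hPzSzSz => hhzzSzSz   [P -> h z]
hhzzSzSz => hhzzzzSz   [S -> z]
hhzzzzSz => hhzzzzVPzz   [S -> V P z]
hhzzzzVPzz => hhzzzzhPzz   [V -> h]
hhzzzzhPzz => hhzzzzhhzzz   [P -> h z]

S => SSz => SSzSz => VPzSzSz => hPzSzSz => hhzzSzSz => hhzzzzSz => hhzzzzVPzz => hhzzzzhPzz => hhzzzzhhzzz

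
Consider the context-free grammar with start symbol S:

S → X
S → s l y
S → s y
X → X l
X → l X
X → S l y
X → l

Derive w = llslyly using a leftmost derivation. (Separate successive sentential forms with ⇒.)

S ⇒ X ⇒ lX ⇒ llX ⇒ llSly ⇒ llslyly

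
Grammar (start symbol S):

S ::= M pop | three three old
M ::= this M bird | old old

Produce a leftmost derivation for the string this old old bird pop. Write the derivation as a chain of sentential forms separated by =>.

S => M pop   [S ::= M pop]
M pop => this M bird pop   [M ::= this M bird]
this M bird pop => this old old bird pop   [M ::= old old]

S => M pop => this M bird pop => this old old bird pop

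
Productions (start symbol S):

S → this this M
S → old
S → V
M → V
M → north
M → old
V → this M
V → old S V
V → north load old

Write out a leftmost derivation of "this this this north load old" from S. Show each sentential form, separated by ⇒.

S ⇒ this this M ⇒ this this V ⇒ this this this M ⇒ this this this V ⇒ this this this north load old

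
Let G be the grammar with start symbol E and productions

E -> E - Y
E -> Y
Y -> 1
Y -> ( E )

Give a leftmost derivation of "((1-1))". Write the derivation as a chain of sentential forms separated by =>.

E => Y => (E) => (Y) => ((E)) => ((E-Y)) => ((Y-Y)) => ((1-Y)) => ((1-1))

E => Y   [E -> Y]
Y => (E)   [Y -> ( E )]
(E) => (Y)   [E -> Y]
(Y) => ((E))   [Y -> ( E )]
((E)) => ((E-Y))   [E -> E - Y]
((E-Y)) => ((Y-Y))   [E -> Y]
((Y-Y)) => ((1-Y))   [Y -> 1]
((1-Y)) => ((1-1))   [Y -> 1]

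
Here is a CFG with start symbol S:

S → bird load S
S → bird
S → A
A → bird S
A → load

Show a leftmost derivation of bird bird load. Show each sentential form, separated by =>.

S => A => bird S => bird A => bird bird S => bird bird A => bird bird load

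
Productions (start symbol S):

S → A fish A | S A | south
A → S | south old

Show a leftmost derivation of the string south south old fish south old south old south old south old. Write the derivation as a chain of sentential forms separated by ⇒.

S ⇒ S A ⇒ S A A ⇒ S A A A ⇒ A fish A A A A ⇒ S fish A A A A ⇒ S A fish A A A A ⇒ south A fish A A A A ⇒ south south old fish A A A A ⇒ south south old fish south old A A A ⇒ south south old fish south old south old A A ⇒ south south old fish south old south old south old A ⇒ south south old fish south old south old south old south old

S ⇒ S A   [S → S A]
S A ⇒ S A A   [S → S A]
S A A ⇒ S A A A   [S → S A]
S A A A ⇒ A fish A A A A   [S → A fish A]
A fish A A A A ⇒ S fish A A A A   [A → S]
S fish A A A A ⇒ S A fish A A A A   [S → S A]
S A fish A A A A ⇒ south A fish A A A A   [S → south]
south A fish A A A A ⇒ south south old fish A A A A   [A → south old]
south south old fish A A A A ⇒ south south old fish south old A A A   [A → south old]
south south old fish south old A A A ⇒ south south old fish south old south old A A   [A → south old]
south south old fish south old south old A A ⇒ south south old fish south old south old south old A   [A → south old]
south south old fish south old south old south old A ⇒ south south old fish south old south old south old south old   [A → south old]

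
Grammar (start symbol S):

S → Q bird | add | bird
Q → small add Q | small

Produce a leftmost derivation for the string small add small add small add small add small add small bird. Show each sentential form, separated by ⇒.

S ⇒ Q bird ⇒ small add Q bird ⇒ small add small add Q bird ⇒ small add small add small add Q bird ⇒ small add small add small add small add Q bird ⇒ small add small add small add small add small add Q bird ⇒ small add small add small add small add small add small bird

S ⇒ Q bird   [S → Q bird]
Q bird ⇒ small add Q bird   [Q → small add Q]
small add Q bird ⇒ small add small add Q bird   [Q → small add Q]
small add small add Q bird ⇒ small add small add small add Q bird   [Q → small add Q]
small add small add small add Q bird ⇒ small add small add small add small add Q bird   [Q → small add Q]
small add small add small add small add Q bird ⇒ small add small add small add small add small add Q bird   [Q → small add Q]
small add small add small add small add small add Q bird ⇒ small add small add small add small add small add small bird   [Q → small]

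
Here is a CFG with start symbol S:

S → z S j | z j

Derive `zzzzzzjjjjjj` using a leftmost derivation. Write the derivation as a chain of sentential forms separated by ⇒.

S ⇒ zSj ⇒ zzSjj ⇒ zzzSjjj ⇒ zzzzSjjjj ⇒ zzzzzSjjjjj ⇒ zzzzzzjjjjjj

S ⇒ zSj   [S → z S j]
zSj ⇒ zzSjj   [S → z S j]
zzSjj ⇒ zzzSjjj   [S → z S j]
zzzSjjj ⇒ zzzzSjjjj   [S → z S j]
zzzzSjjjj ⇒ zzzzzSjjjjj   [S → z S j]
zzzzzSjjjjj ⇒ zzzzzzjjjjjj   [S → z j]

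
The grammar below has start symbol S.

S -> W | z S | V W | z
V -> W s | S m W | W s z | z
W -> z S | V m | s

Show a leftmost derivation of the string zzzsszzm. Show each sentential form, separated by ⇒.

S ⇒ zS   [S -> z S]
zS ⇒ zVW   [S -> V W]
zVW ⇒ zWszW   [V -> W s z]
zWszW ⇒ zzSszW   [W -> z S]
zzSszW ⇒ zzVWszW   [S -> V W]
zzVWszW ⇒ zzzWszW   [V -> z]
zzzWszW ⇒ zzzsszW   [W -> s]
zzzsszW ⇒ zzzsszVm   [W -> V m]
zzzsszVm ⇒ zzzsszzm   [V -> z]

S ⇒ zS ⇒ zVW ⇒ zWszW ⇒ zzSszW ⇒ zzVWszW ⇒ zzzWszW ⇒ zzzsszW ⇒ zzzsszVm ⇒ zzzsszzm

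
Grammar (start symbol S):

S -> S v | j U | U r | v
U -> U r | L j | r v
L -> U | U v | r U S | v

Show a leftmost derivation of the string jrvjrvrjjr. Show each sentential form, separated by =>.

S=>jU=>jUr=>jLjr=>jUjr=>jLjjr=>jrUSjjr=>jrLjSjjr=>jrvjSjjr=>jrvjUrjjr=>jrvjrvrjjr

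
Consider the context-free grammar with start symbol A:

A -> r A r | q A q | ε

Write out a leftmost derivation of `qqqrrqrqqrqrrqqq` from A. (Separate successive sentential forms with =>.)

A => qAq => qqAqq => qqqAqqq => qqqrArqqq => qqqrrArrqqq => qqqrrqAqrrqqq => qqqrrqrArqrrqqq => qqqrrqrqAqrqrrqqq => qqqrrqrqqrqrrqqq

A => qAq   [A -> q A q]
qAq => qqAqq   [A -> q A q]
qqAqq => qqqAqqq   [A -> q A q]
qqqAqqq => qqqrArqqq   [A -> r A r]
qqqrArqqq => qqqrrArrqqq   [A -> r A r]
qqqrrArrqqq => qqqrrqAqrrqqq   [A -> q A q]
qqqrrqAqrrqqq => qqqrrqrArqrrqqq   [A -> r A r]
qqqrrqrArqrrqqq => qqqrrqrqAqrqrrqqq   [A -> q A q]
qqqrrqrqAqrqrrqqq => qqqrrqrqqrqrrqqq   [A -> ε]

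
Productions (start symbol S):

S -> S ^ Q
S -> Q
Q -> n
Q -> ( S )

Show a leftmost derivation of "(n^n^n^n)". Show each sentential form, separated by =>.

S => Q => (S) => (S^Q) => (S^Q^Q) => (S^Q^Q^Q) => (Q^Q^Q^Q) => (n^Q^Q^Q) => (n^n^Q^Q) => (n^n^n^Q) => (n^n^n^n)

S => Q   [S -> Q]
Q => (S)   [Q -> ( S )]
(S) => (S^Q)   [S -> S ^ Q]
(S^Q) => (S^Q^Q)   [S -> S ^ Q]
(S^Q^Q) => (S^Q^Q^Q)   [S -> S ^ Q]
(S^Q^Q^Q) => (Q^Q^Q^Q)   [S -> Q]
(Q^Q^Q^Q) => (n^Q^Q^Q)   [Q -> n]
(n^Q^Q^Q) => (n^n^Q^Q)   [Q -> n]
(n^n^Q^Q) => (n^n^n^Q)   [Q -> n]
(n^n^n^Q) => (n^n^n^n)   [Q -> n]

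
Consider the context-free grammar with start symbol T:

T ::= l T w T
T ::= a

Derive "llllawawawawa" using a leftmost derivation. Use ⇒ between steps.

T⇒lTwT⇒llTwTwT⇒lllTwTwTwT⇒llllTwTwTwTwT⇒llllawTwTwTwT⇒llllawawTwTwT⇒llllawawawTwT⇒llllawawawawT⇒llllawawawawa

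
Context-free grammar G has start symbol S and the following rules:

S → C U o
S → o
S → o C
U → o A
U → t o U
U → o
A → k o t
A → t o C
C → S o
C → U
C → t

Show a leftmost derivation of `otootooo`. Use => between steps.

S=>oC=>oU=>otoU=>otooA=>otootoC=>otootoSo=>otootooo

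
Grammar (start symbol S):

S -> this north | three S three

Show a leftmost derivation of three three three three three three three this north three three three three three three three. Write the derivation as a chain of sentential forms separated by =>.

S => three S three   [S -> three S three]
three S three => three three S three three   [S -> three S three]
three three S three three => three three three S three three three   [S -> three S three]
three three three S three three three => three three three three S three three three three   [S -> three S three]
three three three three S three three three three => three three three three three S three three three three three   [S -> three S three]
three three three three three S three three three three three => three three three three three three S three three three three three three   [S -> three S three]
three three three three three three S three three three three three three => three three three three three three three S three three three three three three three   [S -> three S three]
three three three three three three three S three three three three three three three => three three three three three three three this north three three three three three three three   [S -> this north]

S => three S three => three three S three three => three three three S three three three => three three three three S three three three three => three three three three three S three three three three three => three three three three three three S three three three three three three => three three three three three three three S three three three three three three three => three three three three three three three this north three three three three three three three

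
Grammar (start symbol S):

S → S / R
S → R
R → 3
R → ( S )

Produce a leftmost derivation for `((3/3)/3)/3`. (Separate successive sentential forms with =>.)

S => S/R   [S → S / R]
S/R => R/R   [S → R]
R/R => (S)/R   [R → ( S )]
(S)/R => (S/R)/R   [S → S / R]
(S/R)/R => (R/R)/R   [S → R]
(R/R)/R => ((S)/R)/R   [R → ( S )]
((S)/R)/R => ((S/R)/R)/R   [S → S / R]
((S/R)/R)/R => ((R/R)/R)/R   [S → R]
((R/R)/R)/R => ((3/R)/R)/R   [R → 3]
((3/R)/R)/R => ((3/3)/R)/R   [R → 3]
((3/3)/R)/R => ((3/3)/3)/R   [R → 3]
((3/3)/3)/R => ((3/3)/3)/3   [R → 3]

S => S/R => R/R => (S)/R => (S/R)/R => (R/R)/R => ((S)/R)/R => ((S/R)/R)/R => ((R/R)/R)/R => ((3/R)/R)/R => ((3/3)/R)/R => ((3/3)/3)/R => ((3/3)/3)/3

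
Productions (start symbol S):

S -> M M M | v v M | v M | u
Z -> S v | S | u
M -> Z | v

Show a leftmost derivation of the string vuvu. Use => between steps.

S => MMM => vMM => vZM => vSvM => vuvM => vuvZ => vuvu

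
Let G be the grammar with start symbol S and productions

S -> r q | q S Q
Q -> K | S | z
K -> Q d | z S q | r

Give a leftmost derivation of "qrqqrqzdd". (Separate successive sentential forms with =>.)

S => qSQ   [S -> q S Q]
qSQ => qrqQ   [S -> r q]
qrqQ => qrqK   [Q -> K]
qrqK => qrqQd   [K -> Q d]
qrqQd => qrqKd   [Q -> K]
qrqKd => qrqQdd   [K -> Q d]
qrqQdd => qrqSdd   [Q -> S]
qrqSdd => qrqqSQdd   [S -> q S Q]
qrqqSQdd => qrqqrqQdd   [S -> r q]
qrqqrqQdd => qrqqrqzdd   [Q -> z]

S=>qSQ=>qrqQ=>qrqK=>qrqQd=>qrqKd=>qrqQdd=>qrqSdd=>qrqqSQdd=>qrqqrqQdd=>qrqqrqzdd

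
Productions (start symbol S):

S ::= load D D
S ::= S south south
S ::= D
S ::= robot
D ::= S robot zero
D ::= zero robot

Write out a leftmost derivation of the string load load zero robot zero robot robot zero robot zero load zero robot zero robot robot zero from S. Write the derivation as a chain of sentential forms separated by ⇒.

S ⇒ load D D   [S ::= load D D]
load D D ⇒ load S robot zero D   [D ::= S robot zero]
load S robot zero D ⇒ load D robot zero D   [S ::= D]
load D robot zero D ⇒ load S robot zero robot zero D   [D ::= S robot zero]
load S robot zero robot zero D ⇒ load load D D robot zero robot zero D   [S ::= load D D]
load load D D robot zero robot zero D ⇒ load load zero robot D robot zero robot zero D   [D ::= zero robot]
load load zero robot D robot zero robot zero D ⇒ load load zero robot zero robot robot zero robot zero D   [D ::= zero robot]
load load zero robot zero robot robot zero robot zero D ⇒ load load zero robot zero robot robot zero robot zero S robot zero   [D ::= S robot zero]
load load zero robot zero robot robot zero robot zero S robot zero ⇒ load load zero robot zero robot robot zero robot zero load D D robot zero   [S ::= load D D]
load load zero robot zero robot robot zero robot zero load D D robot zero ⇒ load load zero robot zero robot robot zero robot zero load zero robot D robot zero   [D ::= zero robot]
load load zero robot zero robot robot zero robot zero load zero robot D robot zero ⇒ load load zero robot zero robot robot zero robot zero load zero robot zero robot robot zero   [D ::= zero robot]

S ⇒ load D D ⇒ load S robot zero D ⇒ load D robot zero D ⇒ load S robot zero robot zero D ⇒ load load D D robot zero robot zero D ⇒ load load zero robot D robot zero robot zero D ⇒ load load zero robot zero robot robot zero robot zero D ⇒ load load zero robot zero robot robot zero robot zero S robot zero ⇒ load load zero robot zero robot robot zero robot zero load D D robot zero ⇒ load load zero robot zero robot robot zero robot zero load zero robot D robot zero ⇒ load load zero robot zero robot robot zero robot zero load zero robot zero robot robot zero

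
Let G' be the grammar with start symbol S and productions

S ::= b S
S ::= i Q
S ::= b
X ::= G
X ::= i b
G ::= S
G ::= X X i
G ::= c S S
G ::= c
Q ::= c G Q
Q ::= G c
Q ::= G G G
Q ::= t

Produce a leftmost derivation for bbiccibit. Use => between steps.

S => bS => bbS => bbiQ => bbicGQ => bbicXXiQ => bbicGXiQ => bbiccXiQ => bbiccibiQ => bbiccibit

S => bS   [S ::= b S]
bS => bbS   [S ::= b S]
bbS => bbiQ   [S ::= i Q]
bbiQ => bbicGQ   [Q ::= c G Q]
bbicGQ => bbicXXiQ   [G ::= X X i]
bbicXXiQ => bbicGXiQ   [X ::= G]
bbicGXiQ => bbiccXiQ   [G ::= c]
bbiccXiQ => bbiccibiQ   [X ::= i b]
bbiccibiQ => bbiccibit   [Q ::= t]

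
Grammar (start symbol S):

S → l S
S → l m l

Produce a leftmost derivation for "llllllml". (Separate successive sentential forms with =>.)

S => lS   [S → l S]
lS => llS   [S → l S]
llS => lllS   [S → l S]
lllS => llllS   [S → l S]
llllS => lllllS   [S → l S]
lllllS => llllllml   [S → l m l]

S => lS => llS => lllS => llllS => lllllS => llllllml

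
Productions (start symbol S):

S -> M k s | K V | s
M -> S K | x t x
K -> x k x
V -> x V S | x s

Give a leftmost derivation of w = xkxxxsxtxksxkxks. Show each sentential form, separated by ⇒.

S ⇒ KV   [S -> K V]
KV ⇒ xkxV   [K -> x k x]
xkxV ⇒ xkxxVS   [V -> x V S]
xkxxVS ⇒ xkxxxsS   [V -> x s]
xkxxxsS ⇒ xkxxxsMks   [S -> M k s]
xkxxxsMks ⇒ xkxxxsSKks   [M -> S K]
xkxxxsSKks ⇒ xkxxxsMksKks   [S -> M k s]
xkxxxsMksKks ⇒ xkxxxsxtxksKks   [M -> x t x]
xkxxxsxtxksKks ⇒ xkxxxsxtxksxkxks   [K -> x k x]

S ⇒ KV ⇒ xkxV ⇒ xkxxVS ⇒ xkxxxsS ⇒ xkxxxsMks ⇒ xkxxxsSKks ⇒ xkxxxsMksKks ⇒ xkxxxsxtxksKks ⇒ xkxxxsxtxksxkxks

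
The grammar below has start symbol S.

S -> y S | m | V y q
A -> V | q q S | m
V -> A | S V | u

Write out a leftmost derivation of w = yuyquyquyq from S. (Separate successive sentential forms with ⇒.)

S⇒Vyq⇒SVyq⇒VyqVyq⇒SVyqVyq⇒ySVyqVyq⇒yVyqVyqVyq⇒yuyqVyqVyq⇒yuyquyqVyq⇒yuyquyquyq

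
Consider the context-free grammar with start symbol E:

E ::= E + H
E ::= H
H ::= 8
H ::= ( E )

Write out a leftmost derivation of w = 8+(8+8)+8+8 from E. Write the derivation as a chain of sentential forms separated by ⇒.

E ⇒ E+H   [E ::= E + H]
E+H ⇒ E+H+H   [E ::= E + H]
E+H+H ⇒ E+H+H+H   [E ::= E + H]
E+H+H+H ⇒ H+H+H+H   [E ::= H]
H+H+H+H ⇒ 8+H+H+H   [H ::= 8]
8+H+H+H ⇒ 8+(E)+H+H   [H ::= ( E )]
8+(E)+H+H ⇒ 8+(E+H)+H+H   [E ::= E + H]
8+(E+H)+H+H ⇒ 8+(H+H)+H+H   [E ::= H]
8+(H+H)+H+H ⇒ 8+(8+H)+H+H   [H ::= 8]
8+(8+H)+H+H ⇒ 8+(8+8)+H+H   [H ::= 8]
8+(8+8)+H+H ⇒ 8+(8+8)+8+H   [H ::= 8]
8+(8+8)+8+H ⇒ 8+(8+8)+8+8   [H ::= 8]

E ⇒ E+H ⇒ E+H+H ⇒ E+H+H+H ⇒ H+H+H+H ⇒ 8+H+H+H ⇒ 8+(E)+H+H ⇒ 8+(E+H)+H+H ⇒ 8+(H+H)+H+H ⇒ 8+(8+H)+H+H ⇒ 8+(8+8)+H+H ⇒ 8+(8+8)+8+H ⇒ 8+(8+8)+8+8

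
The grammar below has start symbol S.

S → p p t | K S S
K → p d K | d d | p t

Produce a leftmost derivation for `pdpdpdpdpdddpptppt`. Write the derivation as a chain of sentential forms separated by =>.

S => KSS => pdKSS => pdpdKSS => pdpdpdKSS => pdpdpdpdKSS => pdpdpdpdpdKSS => pdpdpdpdpdddSS => pdpdpdpdpdddpptS => pdpdpdpdpdddpptppt

S => KSS   [S → K S S]
KSS => pdKSS   [K → p d K]
pdKSS => pdpdKSS   [K → p d K]
pdpdKSS => pdpdpdKSS   [K → p d K]
pdpdpdKSS => pdpdpdpdKSS   [K → p d K]
pdpdpdpdKSS => pdpdpdpdpdKSS   [K → p d K]
pdpdpdpdpdKSS => pdpdpdpdpdddSS   [K → d d]
pdpdpdpdpdddSS => pdpdpdpdpdddpptS   [S → p p t]
pdpdpdpdpdddpptS => pdpdpdpdpdddpptppt   [S → p p t]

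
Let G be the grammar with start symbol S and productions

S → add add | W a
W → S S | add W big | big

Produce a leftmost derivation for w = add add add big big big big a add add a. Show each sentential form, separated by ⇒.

S ⇒ W a ⇒ S S a ⇒ W a S a ⇒ add W big a S a ⇒ add add W big big a S a ⇒ add add add W big big big a S a ⇒ add add add big big big big a S a ⇒ add add add big big big big a add add a

S ⇒ W a   [S → W a]
W a ⇒ S S a   [W → S S]
S S a ⇒ W a S a   [S → W a]
W a S a ⇒ add W big a S a   [W → add W big]
add W big a S a ⇒ add add W big big a S a   [W → add W big]
add add W big big a S a ⇒ add add add W big big big a S a   [W → add W big]
add add add W big big big a S a ⇒ add add add big big big big a S a   [W → big]
add add add big big big big a S a ⇒ add add add big big big big a add add a   [S → add add]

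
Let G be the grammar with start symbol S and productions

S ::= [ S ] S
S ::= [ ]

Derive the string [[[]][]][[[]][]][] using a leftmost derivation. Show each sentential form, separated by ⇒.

S ⇒ [S]S ⇒ [[S]S]S ⇒ [[[]]S]S ⇒ [[[]][]]S ⇒ [[[]][]][S]S ⇒ [[[]][]][[S]S]S ⇒ [[[]][]][[[]]S]S ⇒ [[[]][]][[[]][]]S ⇒ [[[]][]][[[]][]][]

S ⇒ [S]S   [S ::= [ S ] S]
[S]S ⇒ [[S]S]S   [S ::= [ S ] S]
[[S]S]S ⇒ [[[]]S]S   [S ::= [ ]]
[[[]]S]S ⇒ [[[]][]]S   [S ::= [ ]]
[[[]][]]S ⇒ [[[]][]][S]S   [S ::= [ S ] S]
[[[]][]][S]S ⇒ [[[]][]][[S]S]S   [S ::= [ S ] S]
[[[]][]][[S]S]S ⇒ [[[]][]][[[]]S]S   [S ::= [ ]]
[[[]][]][[[]]S]S ⇒ [[[]][]][[[]][]]S   [S ::= [ ]]
[[[]][]][[[]][]]S ⇒ [[[]][]][[[]][]][]   [S ::= [ ]]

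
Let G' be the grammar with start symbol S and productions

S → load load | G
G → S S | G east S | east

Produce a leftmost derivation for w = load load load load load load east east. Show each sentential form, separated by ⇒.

S ⇒ G   [S → G]
G ⇒ G east S   [G → G east S]
G east S ⇒ S S east S   [G → S S]
S S east S ⇒ G S east S   [S → G]
G S east S ⇒ S S S east S   [G → S S]
S S S east S ⇒ load load S S east S   [S → load load]
load load S S east S ⇒ load load load load S east S   [S → load load]
load load load load S east S ⇒ load load load load load load east S   [S → load load]
load load load load load load east S ⇒ load load load load load load east G   [S → G]
load load load load load load east G ⇒ load load load load load load east east   [G → east]

S ⇒ G ⇒ G east S ⇒ S S east S ⇒ G S east S ⇒ S S S east S ⇒ load load S S east S ⇒ load load load load S east S ⇒ load load load load load load east S ⇒ load load load load load load east G ⇒ load load load load load load east east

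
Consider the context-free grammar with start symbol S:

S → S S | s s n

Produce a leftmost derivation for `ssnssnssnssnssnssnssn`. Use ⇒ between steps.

S ⇒ SS ⇒ ssnS ⇒ ssnSS ⇒ ssnSSS ⇒ ssnSSSS ⇒ ssnSSSSS ⇒ ssnssnSSSS ⇒ ssnssnSSSSS ⇒ ssnssnssnSSSS ⇒ ssnssnssnssnSSS ⇒ ssnssnssnssnssnSS ⇒ ssnssnssnssnssnssnS ⇒ ssnssnssnssnssnssnssn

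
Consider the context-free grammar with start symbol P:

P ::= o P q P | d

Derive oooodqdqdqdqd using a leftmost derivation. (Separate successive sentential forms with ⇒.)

P ⇒ oPqP ⇒ ooPqPqP ⇒ oooPqPqPqP ⇒ ooooPqPqPqPqP ⇒ oooodqPqPqPqP ⇒ oooodqdqPqPqP ⇒ oooodqdqdqPqP ⇒ oooodqdqdqdqP ⇒ oooodqdqdqdqd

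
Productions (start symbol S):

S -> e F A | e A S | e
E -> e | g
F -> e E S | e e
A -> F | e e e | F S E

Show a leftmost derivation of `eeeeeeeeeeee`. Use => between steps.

S => eAS => eFSES => eeESSES => eeeSSES => eeeeFASES => eeeeeeASES => eeeeeeeeeSES => eeeeeeeeeeES => eeeeeeeeeeeS => eeeeeeeeeeee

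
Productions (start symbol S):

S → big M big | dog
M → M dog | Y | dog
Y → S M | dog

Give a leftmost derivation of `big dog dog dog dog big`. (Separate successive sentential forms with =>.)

S => big M big => big Y big => big S M big => big dog M big => big dog M dog big => big dog Y dog big => big dog S M dog big => big dog dog M dog big => big dog dog dog dog big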